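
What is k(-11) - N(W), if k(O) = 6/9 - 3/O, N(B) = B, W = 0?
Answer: 31/33 ≈ 0.93939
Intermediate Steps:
k(O) = ⅔ - 3/O (k(O) = 6*(⅑) - 3/O = ⅔ - 3/O)
k(-11) - N(W) = (⅔ - 3/(-11)) - 1*0 = (⅔ - 3*(-1/11)) + 0 = (⅔ + 3/11) + 0 = 31/33 + 0 = 31/33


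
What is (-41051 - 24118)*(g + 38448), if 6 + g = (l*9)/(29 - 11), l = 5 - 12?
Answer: -5009997213/2 ≈ -2.5050e+9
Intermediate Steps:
l = -7
g = -19/2 (g = -6 + (-7*9)/(29 - 11) = -6 - 63/18 = -6 - 63*1/18 = -6 - 7/2 = -19/2 ≈ -9.5000)
(-41051 - 24118)*(g + 38448) = (-41051 - 24118)*(-19/2 + 38448) = -65169*76877/2 = -5009997213/2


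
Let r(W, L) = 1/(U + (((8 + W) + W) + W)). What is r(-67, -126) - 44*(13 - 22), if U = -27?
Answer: 87119/220 ≈ 396.00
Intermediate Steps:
r(W, L) = 1/(-19 + 3*W) (r(W, L) = 1/(-27 + (((8 + W) + W) + W)) = 1/(-27 + ((8 + 2*W) + W)) = 1/(-27 + (8 + 3*W)) = 1/(-19 + 3*W))
r(-67, -126) - 44*(13 - 22) = 1/(-19 + 3*(-67)) - 44*(13 - 22) = 1/(-19 - 201) - 44*(-9) = 1/(-220) - 1*(-396) = -1/220 + 396 = 87119/220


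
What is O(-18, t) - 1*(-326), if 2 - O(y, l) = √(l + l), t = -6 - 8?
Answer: 328 - 2*I*√7 ≈ 328.0 - 5.2915*I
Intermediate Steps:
t = -14
O(y, l) = 2 - √2*√l (O(y, l) = 2 - √(l + l) = 2 - √(2*l) = 2 - √2*√l)
O(-18, t) - 1*(-326) = (2 - √2*√(-14)) - 1*(-326) = (2 - √2*I*√14) + 326 = (2 - 2*I*√7) + 326 = 328 - 2*I*√7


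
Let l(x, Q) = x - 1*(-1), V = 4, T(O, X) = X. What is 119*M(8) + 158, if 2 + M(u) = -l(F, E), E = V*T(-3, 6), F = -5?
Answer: 396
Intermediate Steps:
E = 24 (E = 4*6 = 24)
l(x, Q) = 1 + x (l(x, Q) = x + 1 = 1 + x)
M(u) = 2 (M(u) = -2 - (1 - 5) = -2 - 1*(-4) = -2 + 4 = 2)
119*M(8) + 158 = 119*2 + 158 = 238 + 158 = 396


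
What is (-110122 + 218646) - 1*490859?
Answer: -382335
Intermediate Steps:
(-110122 + 218646) - 1*490859 = 108524 - 490859 = -382335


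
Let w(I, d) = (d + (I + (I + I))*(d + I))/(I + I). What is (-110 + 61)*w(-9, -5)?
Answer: 18277/18 ≈ 1015.4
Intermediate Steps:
w(I, d) = (d + 3*I*(I + d))/(2*I) (w(I, d) = (d + (I + 2*I)*(I + d))/((2*I)) = (d + (3*I)*(I + d))*(1/(2*I)) = (d + 3*I*(I + d))*(1/(2*I)) = (d + 3*I*(I + d))/(2*I))
(-110 + 61)*w(-9, -5) = (-110 + 61)*((½)*(-5 + 3*(-9)*(-9 - 5))/(-9)) = -49*(-1)*(-5 + 3*(-9)*(-14))/(2*9) = -49*(-1)*(-5 + 378)/(2*9) = -49*(-1)*373/(2*9) = -49*(-373/18) = 18277/18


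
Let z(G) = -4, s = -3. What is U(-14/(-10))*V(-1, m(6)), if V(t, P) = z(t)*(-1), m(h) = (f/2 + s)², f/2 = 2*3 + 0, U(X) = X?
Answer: 28/5 ≈ 5.6000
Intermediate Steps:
f = 12 (f = 2*(2*3 + 0) = 2*(6 + 0) = 2*6 = 12)
m(h) = 9 (m(h) = (12/2 - 3)² = (12*(½) - 3)² = (6 - 3)² = 3² = 9)
V(t, P) = 4 (V(t, P) = -4*(-1) = 4)
U(-14/(-10))*V(-1, m(6)) = -14/(-10)*4 = -14*(-⅒)*4 = (7/5)*4 = 28/5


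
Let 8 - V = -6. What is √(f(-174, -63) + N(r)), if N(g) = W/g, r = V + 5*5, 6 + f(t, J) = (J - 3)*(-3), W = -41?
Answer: √290433/39 ≈ 13.818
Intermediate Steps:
V = 14 (V = 8 - 1*(-6) = 8 + 6 = 14)
f(t, J) = 3 - 3*J (f(t, J) = -6 + (J - 3)*(-3) = -6 + (-3 + J)*(-3) = -6 + (9 - 3*J) = 3 - 3*J)
r = 39 (r = 14 + 5*5 = 14 + 25 = 39)
N(g) = -41/g
√(f(-174, -63) + N(r)) = √((3 - 3*(-63)) - 41/39) = √((3 + 189) - 41*1/39) = √(192 - 41/39) = √(7447/39) = √290433/39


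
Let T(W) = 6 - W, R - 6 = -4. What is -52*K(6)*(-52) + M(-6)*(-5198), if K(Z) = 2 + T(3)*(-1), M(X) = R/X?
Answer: -2914/3 ≈ -971.33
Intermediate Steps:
R = 2 (R = 6 - 4 = 2)
M(X) = 2/X
K(Z) = -1 (K(Z) = 2 + (6 - 1*3)*(-1) = 2 + (6 - 3)*(-1) = 2 + 3*(-1) = 2 - 3 = -1)
-52*K(6)*(-52) + M(-6)*(-5198) = -52*(-1)*(-52) + (2/(-6))*(-5198) = 52*(-52) + (2*(-1/6))*(-5198) = -2704 - 1/3*(-5198) = -2704 + 5198/3 = -2914/3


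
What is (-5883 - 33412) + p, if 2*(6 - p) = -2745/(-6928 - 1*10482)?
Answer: -273609145/6964 ≈ -39289.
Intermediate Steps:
p = 41235/6964 (p = 6 - (-2745)/(2*(-6928 - 1*10482)) = 6 - (-2745)/(2*(-6928 - 10482)) = 6 - (-2745)/(2*(-17410)) = 6 - (-2745)*(-1)/(2*17410) = 6 - ½*549/3482 = 6 - 549/6964 = 41235/6964 ≈ 5.9212)
(-5883 - 33412) + p = (-5883 - 33412) + 41235/6964 = -39295 + 41235/6964 = -273609145/6964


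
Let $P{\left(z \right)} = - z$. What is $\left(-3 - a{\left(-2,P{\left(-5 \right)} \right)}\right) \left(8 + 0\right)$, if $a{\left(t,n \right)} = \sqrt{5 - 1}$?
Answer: $-40$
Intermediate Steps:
$a{\left(t,n \right)} = 2$ ($a{\left(t,n \right)} = \sqrt{4} = 2$)
$\left(-3 - a{\left(-2,P{\left(-5 \right)} \right)}\right) \left(8 + 0\right) = \left(-3 - 2\right) \left(8 + 0\right) = \left(-3 - 2\right) 8 = \left(-5\right) 8 = -40$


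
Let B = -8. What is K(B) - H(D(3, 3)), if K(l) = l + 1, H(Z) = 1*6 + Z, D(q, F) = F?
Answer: -16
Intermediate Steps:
H(Z) = 6 + Z
K(l) = 1 + l
K(B) - H(D(3, 3)) = (1 - 8) - (6 + 3) = -7 - 1*9 = -7 - 9 = -16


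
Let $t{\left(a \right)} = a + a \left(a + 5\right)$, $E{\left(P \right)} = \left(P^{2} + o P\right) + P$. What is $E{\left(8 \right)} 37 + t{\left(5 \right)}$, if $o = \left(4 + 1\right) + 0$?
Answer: $4199$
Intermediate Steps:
$o = 5$ ($o = 5 + 0 = 5$)
$E{\left(P \right)} = P^{2} + 6 P$ ($E{\left(P \right)} = \left(P^{2} + 5 P\right) + P = P^{2} + 6 P$)
$t{\left(a \right)} = a + a \left(5 + a\right)$
$E{\left(8 \right)} 37 + t{\left(5 \right)} = 8 \left(6 + 8\right) 37 + 5 \left(6 + 5\right) = 8 \cdot 14 \cdot 37 + 5 \cdot 11 = 112 \cdot 37 + 55 = 4144 + 55 = 4199$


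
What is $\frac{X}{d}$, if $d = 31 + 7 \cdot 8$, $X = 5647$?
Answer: $\frac{5647}{87} \approx 64.908$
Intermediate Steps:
$d = 87$ ($d = 31 + 56 = 87$)
$\frac{X}{d} = \frac{5647}{87}$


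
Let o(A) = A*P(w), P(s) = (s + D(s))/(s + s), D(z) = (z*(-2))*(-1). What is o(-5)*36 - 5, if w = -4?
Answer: -275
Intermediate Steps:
D(z) = 2*z (D(z) = -2*z*(-1) = 2*z)
P(s) = 3/2 (P(s) = (s + 2*s)/(s + s) = (3*s)/((2*s)) = (3*s)*(1/(2*s)) = 3/2)
o(A) = 3*A/2 (o(A) = A*(3/2) = 3*A/2)
o(-5)*36 - 5 = ((3/2)*(-5))*36 - 5 = -15/2*36 - 5 = -270 - 5 = -275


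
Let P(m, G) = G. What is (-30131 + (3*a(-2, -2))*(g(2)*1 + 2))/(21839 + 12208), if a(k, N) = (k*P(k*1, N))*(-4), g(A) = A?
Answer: -30323/34047 ≈ -0.89062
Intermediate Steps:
a(k, N) = -4*N*k (a(k, N) = (k*N)*(-4) = (N*k)*(-4) = -4*N*k)
(-30131 + (3*a(-2, -2))*(g(2)*1 + 2))/(21839 + 12208) = (-30131 + (3*(-4*(-2)*(-2)))*(2*1 + 2))/(21839 + 12208) = (-30131 + (3*(-16))*(2 + 2))/34047 = (-30131 - 48*4)*(1/34047) = (-30131 - 192)*(1/34047) = -30323*1/34047 = -30323/34047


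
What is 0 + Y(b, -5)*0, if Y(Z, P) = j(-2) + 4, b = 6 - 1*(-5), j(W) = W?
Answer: 0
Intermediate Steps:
b = 11 (b = 6 + 5 = 11)
Y(Z, P) = 2 (Y(Z, P) = -2 + 4 = 2)
0 + Y(b, -5)*0 = 0 + 2*0 = 0 + 0 = 0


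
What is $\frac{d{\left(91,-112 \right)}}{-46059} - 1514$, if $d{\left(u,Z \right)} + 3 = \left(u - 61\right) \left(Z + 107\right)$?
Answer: $- \frac{23244391}{15353} \approx -1514.0$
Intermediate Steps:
$d{\left(u,Z \right)} = -3 + \left(-61 + u\right) \left(107 + Z\right)$ ($d{\left(u,Z \right)} = -3 + \left(u - 61\right) \left(Z + 107\right) = -3 + \left(-61 + u\right) \left(107 + Z\right)$)
$\frac{d{\left(91,-112 \right)}}{-46059} - 1514 = \frac{-6530 - -6832 + 107 \cdot 91 - 10192}{-46059} - 1514 = \left(-6530 + 6832 + 9737 - 10192\right) \left(- \frac{1}{46059}\right) - 1514 = \left(-153\right) \left(- \frac{1}{46059}\right) - 1514 = \frac{51}{15353} - 1514 = - \frac{23244391}{15353}$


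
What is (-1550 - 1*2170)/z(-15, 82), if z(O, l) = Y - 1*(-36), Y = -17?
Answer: -3720/19 ≈ -195.79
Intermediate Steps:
z(O, l) = 19 (z(O, l) = -17 - 1*(-36) = -17 + 36 = 19)
(-1550 - 1*2170)/z(-15, 82) = (-1550 - 1*2170)/19 = (-1550 - 2170)*(1/19) = -3720*1/19 = -3720/19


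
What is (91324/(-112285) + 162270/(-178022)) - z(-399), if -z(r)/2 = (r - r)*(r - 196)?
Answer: -1014063767/587917655 ≈ -1.7248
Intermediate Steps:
z(r) = 0 (z(r) = -2*(r - r)*(r - 196) = -0*(-196 + r) = -2*0 = 0)
(91324/(-112285) + 162270/(-178022)) - z(-399) = (91324/(-112285) + 162270/(-178022)) - 1*0 = (91324*(-1/112285) + 162270*(-1/178022)) + 0 = (-5372/6605 - 81135/89011) + 0 = -1014063767/587917655 + 0 = -1014063767/587917655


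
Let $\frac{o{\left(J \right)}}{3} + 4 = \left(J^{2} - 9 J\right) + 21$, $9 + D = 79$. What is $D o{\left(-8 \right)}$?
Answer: $32130$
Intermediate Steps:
$D = 70$ ($D = -9 + 79 = 70$)
$o{\left(J \right)} = 51 - 27 J + 3 J^{2}$ ($o{\left(J \right)} = -12 + 3 \left(\left(J^{2} - 9 J\right) + 21\right) = -12 + 3 \left(21 + J^{2} - 9 J\right) = -12 + \left(63 - 27 J + 3 J^{2}\right) = 51 - 27 J + 3 J^{2}$)
$D o{\left(-8 \right)} = 70 \left(51 - -216 + 3 \left(-8\right)^{2}\right) = 70 \left(51 + 216 + 3 \cdot 64\right) = 70 \left(51 + 216 + 192\right) = 70 \cdot 459 = 32130$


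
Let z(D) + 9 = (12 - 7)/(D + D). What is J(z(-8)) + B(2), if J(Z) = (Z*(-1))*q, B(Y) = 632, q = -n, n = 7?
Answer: 9069/16 ≈ 566.81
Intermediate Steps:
q = -7 (q = -1*7 = -7)
z(D) = -9 + 5/(2*D) (z(D) = -9 + (12 - 7)/(D + D) = -9 + 5/((2*D)) = -9 + 5*(1/(2*D)) = -9 + 5/(2*D))
J(Z) = 7*Z (J(Z) = (Z*(-1))*(-7) = -Z*(-7) = 7*Z)
J(z(-8)) + B(2) = 7*(-9 + (5/2)/(-8)) + 632 = 7*(-9 + (5/2)*(-1/8)) + 632 = 7*(-9 - 5/16) + 632 = 7*(-149/16) + 632 = -1043/16 + 632 = 9069/16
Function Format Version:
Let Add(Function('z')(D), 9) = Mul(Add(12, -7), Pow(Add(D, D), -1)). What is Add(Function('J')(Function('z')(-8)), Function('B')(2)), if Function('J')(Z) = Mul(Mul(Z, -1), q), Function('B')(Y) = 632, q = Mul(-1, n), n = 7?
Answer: Rational(9069, 16) ≈ 566.81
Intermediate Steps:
q = -7 (q = Mul(-1, 7) = -7)
Function('z')(D) = Add(-9, Mul(Rational(5, 2), Pow(D, -1))) (Function('z')(D) = Add(-9, Mul(Add(12, -7), Pow(Add(D, D), -1))) = Add(-9, Mul(5, Pow(Mul(2, D), -1))) = Add(-9, Mul(5, Mul(Rational(1, 2), Pow(D, -1)))) = Add(-9, Mul(Rational(5, 2), Pow(D, -1))))
Function('J')(Z) = Mul(7, Z) (Function('J')(Z) = Mul(Mul(Z, -1), -7) = Mul(Mul(-1, Z), -7) = Mul(7, Z))
Add(Function('J')(Function('z')(-8)), Function('B')(2)) = Add(Mul(7, Add(-9, Mul(Rational(5, 2), Pow(-8, -1)))), 632) = Add(Mul(7, Add(-9, Mul(Rational(5, 2), Rational(-1, 8)))), 632) = Add(Mul(7, Add(-9, Rational(-5, 16))), 632) = Add(Mul(7, Rational(-149, 16)), 632) = Add(Rational(-1043, 16), 632) = Rational(9069, 16)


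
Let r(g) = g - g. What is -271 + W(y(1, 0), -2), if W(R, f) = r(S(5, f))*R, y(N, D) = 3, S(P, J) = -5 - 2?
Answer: -271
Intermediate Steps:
S(P, J) = -7
r(g) = 0
W(R, f) = 0 (W(R, f) = 0*R = 0)
-271 + W(y(1, 0), -2) = -271 + 0 = -271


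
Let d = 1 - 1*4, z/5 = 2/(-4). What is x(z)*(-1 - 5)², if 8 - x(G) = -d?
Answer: 180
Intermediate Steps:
z = -5/2 (z = 5*(2/(-4)) = 5*(2*(-¼)) = 5*(-½) = -5/2 ≈ -2.5000)
d = -3 (d = 1 - 4 = -3)
x(G) = 5 (x(G) = 8 - (-1)*(-3) = 8 - 1*3 = 8 - 3 = 5)
x(z)*(-1 - 5)² = 5*(-1 - 5)² = 5*(-6)² = 5*36 = 180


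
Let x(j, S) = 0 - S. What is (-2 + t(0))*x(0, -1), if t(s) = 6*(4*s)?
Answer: -2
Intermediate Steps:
x(j, S) = -S
t(s) = 24*s
(-2 + t(0))*x(0, -1) = (-2 + 24*0)*(-1*(-1)) = (-2 + 0)*1 = -2*1 = -2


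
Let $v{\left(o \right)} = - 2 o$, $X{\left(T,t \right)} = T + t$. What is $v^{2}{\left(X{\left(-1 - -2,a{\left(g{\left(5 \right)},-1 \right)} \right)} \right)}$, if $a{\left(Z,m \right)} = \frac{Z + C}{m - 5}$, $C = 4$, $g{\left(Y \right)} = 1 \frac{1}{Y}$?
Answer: $\frac{9}{25} \approx 0.36$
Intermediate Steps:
$g{\left(Y \right)} = \frac{1}{Y}$
$a{\left(Z,m \right)} = \frac{4 + Z}{-5 + m}$ ($a{\left(Z,m \right)} = \frac{Z + 4}{m - 5} = \frac{4 + Z}{-5 + m}$)
$v^{2}{\left(X{\left(-1 - -2,a{\left(g{\left(5 \right)},-1 \right)} \right)} \right)} = \left(- 2 \left(\left(-1 - -2\right) + \frac{4 + \frac{1}{5}}{-5 - 1}\right)\right)^{2} = \left(- 2 \left(\left(-1 + 2\right) + \frac{4 + \frac{1}{5}}{-6}\right)\right)^{2} = \left(- 2 \left(1 - \frac{7}{10}\right)\right)^{2} = \left(\left(-2\right) \frac{3}{10}\right)^{2} = \left(- \frac{3}{5}\right)^{2} = \frac{9}{25}$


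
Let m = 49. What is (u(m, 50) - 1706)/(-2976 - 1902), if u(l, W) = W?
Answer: 92/271 ≈ 0.33948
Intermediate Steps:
(u(m, 50) - 1706)/(-2976 - 1902) = (50 - 1706)/(-2976 - 1902) = -1656/(-4878) = -1656*(-1/4878) = 92/271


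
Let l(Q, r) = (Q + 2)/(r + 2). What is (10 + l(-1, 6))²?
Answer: 6561/64 ≈ 102.52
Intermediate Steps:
l(Q, r) = (2 + Q)/(2 + r)
(10 + l(-1, 6))² = (10 + (2 - 1)/(2 + 6))² = (10 + 1/8)² = (10 + (⅛)*1)² = (10 + ⅛)² = (81/8)² = 6561/64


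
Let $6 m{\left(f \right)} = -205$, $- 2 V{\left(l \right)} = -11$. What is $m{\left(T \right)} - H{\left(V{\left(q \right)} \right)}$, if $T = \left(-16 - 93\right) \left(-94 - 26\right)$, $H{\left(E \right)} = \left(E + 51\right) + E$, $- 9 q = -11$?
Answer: $- \frac{577}{6} \approx -96.167$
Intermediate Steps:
$q = \frac{11}{9}$ ($q = \left(- \frac{1}{9}\right) \left(-11\right) = \frac{11}{9} \approx 1.2222$)
$V{\left(l \right)} = \frac{11}{2}$ ($V{\left(l \right)} = \left(- \frac{1}{2}\right) \left(-11\right) = \frac{11}{2}$)
$H{\left(E \right)} = 51 + 2 E$ ($H{\left(E \right)} = \left(51 + E\right) + E = 51 + 2 E$)
$T = 13080$ ($T = \left(-16 - 93\right) \left(-120\right) = \left(-109\right) \left(-120\right) = 13080$)
$m{\left(f \right)} = - \frac{205}{6}$ ($m{\left(f \right)} = \frac{1}{6} \left(-205\right) = - \frac{205}{6}$)
$m{\left(T \right)} - H{\left(V{\left(q \right)} \right)} = - \frac{205}{6} - \left(51 + 2 \cdot \frac{11}{2}\right) = - \frac{205}{6} - \left(51 + 11\right) = - \frac{205}{6} - 62 = - \frac{577}{6}$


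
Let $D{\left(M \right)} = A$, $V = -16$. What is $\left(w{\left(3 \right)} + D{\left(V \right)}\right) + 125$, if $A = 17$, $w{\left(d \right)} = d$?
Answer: $145$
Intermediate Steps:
$D{\left(M \right)} = 17$
$\left(w{\left(3 \right)} + D{\left(V \right)}\right) + 125 = \left(3 + 17\right) + 125 = 20 + 125 = 145$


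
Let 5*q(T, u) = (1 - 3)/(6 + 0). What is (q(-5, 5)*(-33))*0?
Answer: 0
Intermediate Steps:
q(T, u) = -1/15 (q(T, u) = ((1 - 3)/(6 + 0))/5 = (-2/6)/5 = (-2*⅙)/5 = (⅕)*(-⅓) = -1/15)
(q(-5, 5)*(-33))*0 = -1/15*(-33)*0 = (11/5)*0 = 0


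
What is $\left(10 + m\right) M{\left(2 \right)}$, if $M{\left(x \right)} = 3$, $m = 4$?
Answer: $42$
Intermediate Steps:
$\left(10 + m\right) M{\left(2 \right)} = \left(10 + 4\right) 3 = 14 \cdot 3 = 42$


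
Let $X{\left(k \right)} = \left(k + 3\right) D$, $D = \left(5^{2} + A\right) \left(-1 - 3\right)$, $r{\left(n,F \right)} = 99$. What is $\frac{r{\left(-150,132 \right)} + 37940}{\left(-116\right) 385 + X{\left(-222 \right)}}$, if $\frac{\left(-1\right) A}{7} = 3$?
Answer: $- \frac{38039}{41156} \approx -0.92426$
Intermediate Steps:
$A = -21$ ($A = \left(-7\right) 3 = -21$)
$D = -16$ ($D = \left(5^{2} - 21\right) \left(-1 - 3\right) = \left(25 - 21\right) \left(-4\right) = 4 \left(-4\right) = -16$)
$X{\left(k \right)} = -48 - 16 k$ ($X{\left(k \right)} = \left(k + 3\right) \left(-16\right) = \left(3 + k\right) \left(-16\right) = -48 - 16 k$)
$\frac{r{\left(-150,132 \right)} + 37940}{\left(-116\right) 385 + X{\left(-222 \right)}} = \frac{99 + 37940}{\left(-116\right) 385 - -3504} = \frac{38039}{-44660 + \left(-48 + 3552\right)} = \frac{38039}{-44660 + 3504} = \frac{38039}{-41156} = 38039 \left(- \frac{1}{41156}\right) = - \frac{38039}{41156}$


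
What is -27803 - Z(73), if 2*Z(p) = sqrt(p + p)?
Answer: -27803 - sqrt(146)/2 ≈ -27809.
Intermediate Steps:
Z(p) = sqrt(2)*sqrt(p)/2 (Z(p) = sqrt(p + p)/2 = sqrt(2*p)/2 = (sqrt(2)*sqrt(p))/2 = sqrt(2)*sqrt(p)/2)
-27803 - Z(73) = -27803 - sqrt(2)*sqrt(73)/2 = -27803 - sqrt(146)/2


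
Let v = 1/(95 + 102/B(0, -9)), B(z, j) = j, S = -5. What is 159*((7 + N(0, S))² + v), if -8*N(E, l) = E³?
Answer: 1956018/251 ≈ 7792.9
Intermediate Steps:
v = 3/251 (v = 1/(95 + 102/(-9)) = 1/(95 + 102*(-⅑)) = 1/(95 - 34/3) = 1/(251/3) = 3/251 ≈ 0.011952)
N(E, l) = -E³/8
159*((7 + N(0, S))² + v) = 159*((7 - ⅛*0³)² + 3/251) = 159*((7 - ⅛*0)² + 3/251) = 159*((7 + 0)² + 3/251) = 159*(7² + 3/251) = 159*(49 + 3/251) = 159*(12302/251) = 1956018/251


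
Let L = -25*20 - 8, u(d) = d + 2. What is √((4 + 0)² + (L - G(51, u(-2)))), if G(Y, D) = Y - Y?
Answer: 2*I*√123 ≈ 22.181*I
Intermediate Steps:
u(d) = 2 + d
G(Y, D) = 0
L = -508 (L = -500 - 8 = -508)
√((4 + 0)² + (L - G(51, u(-2)))) = √((4 + 0)² + (-508 - 1*0)) = √(4² + (-508 + 0)) = √(16 - 508) = √(-492) = 2*I*√123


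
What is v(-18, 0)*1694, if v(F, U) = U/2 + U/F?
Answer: 0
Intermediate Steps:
v(F, U) = U/2 + U/F (v(F, U) = U*(1/2) + U/F = U/2 + U/F)
v(-18, 0)*1694 = ((1/2)*0 + 0/(-18))*1694 = (0 + 0*(-1/18))*1694 = (0 + 0)*1694 = 0*1694 = 0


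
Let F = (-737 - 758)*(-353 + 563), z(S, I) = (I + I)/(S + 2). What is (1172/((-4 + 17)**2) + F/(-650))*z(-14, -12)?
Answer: 165598/169 ≈ 979.87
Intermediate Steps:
z(S, I) = 2*I/(2 + S) (z(S, I) = (2*I)/(2 + S) = 2*I/(2 + S))
F = -313950 (F = -1495*210 = -313950)
(1172/((-4 + 17)**2) + F/(-650))*z(-14, -12) = (1172/((-4 + 17)**2) - 313950/(-650))*(2*(-12)/(2 - 14)) = (1172/(13**2) - 313950*(-1/650))*(2*(-12)/(-12)) = (1172/169 + 483)*(2*(-12)*(-1/12)) = (1172*(1/169) + 483)*2 = (1172/169 + 483)*2 = (82799/169)*2 = 165598/169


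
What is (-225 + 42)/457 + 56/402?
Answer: -23987/91857 ≈ -0.26113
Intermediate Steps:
(-225 + 42)/457 + 56/402 = -183*1/457 + 56*(1/402) = -183/457 + 28/201 = -23987/91857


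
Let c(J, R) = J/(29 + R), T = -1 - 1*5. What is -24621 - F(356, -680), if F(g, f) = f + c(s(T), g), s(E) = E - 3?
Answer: -9217276/385 ≈ -23941.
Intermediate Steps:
T = -6 (T = -1 - 5 = -6)
s(E) = -3 + E
c(J, R) = J/(29 + R)
F(g, f) = f - 9/(29 + g) (F(g, f) = f + (-3 - 6)/(29 + g) = f - 9/(29 + g))
-24621 - F(356, -680) = -24621 - (-9 - 680*(29 + 356))/(29 + 356) = -24621 - (-9 - 680*385)/385 = -24621 - (-9 - 261800)/385 = -24621 - (-261809)/385 = -24621 - 1*(-261809/385) = -24621 + 261809/385 = -9217276/385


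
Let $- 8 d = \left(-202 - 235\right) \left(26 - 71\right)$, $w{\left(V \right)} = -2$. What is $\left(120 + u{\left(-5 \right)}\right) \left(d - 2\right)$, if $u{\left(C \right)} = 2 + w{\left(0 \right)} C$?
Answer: $- \frac{649473}{2} \approx -3.2474 \cdot 10^{5}$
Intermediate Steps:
$d = - \frac{19665}{8}$ ($d = - \frac{\left(-202 - 235\right) \left(26 - 71\right)}{8} = - \frac{\left(-437\right) \left(-45\right)}{8} = \left(- \frac{1}{8}\right) 19665 = - \frac{19665}{8} \approx -2458.1$)
$u{\left(C \right)} = 2 - 2 C$
$\left(120 + u{\left(-5 \right)}\right) \left(d - 2\right) = \left(120 + \left(2 - -10\right)\right) \left(- \frac{19665}{8} - 2\right) = \left(120 + \left(2 + 10\right)\right) \left(- \frac{19681}{8}\right) = \left(120 + 12\right) \left(- \frac{19681}{8}\right) = 132 \left(- \frac{19681}{8}\right) = - \frac{649473}{2}$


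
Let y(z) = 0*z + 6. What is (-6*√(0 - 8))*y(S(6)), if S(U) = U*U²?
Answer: -72*I*√2 ≈ -101.82*I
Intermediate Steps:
S(U) = U³
y(z) = 6 (y(z) = 0 + 6 = 6)
(-6*√(0 - 8))*y(S(6)) = -6*√(0 - 8)*6 = -12*I*√2*6 = -72*I*√2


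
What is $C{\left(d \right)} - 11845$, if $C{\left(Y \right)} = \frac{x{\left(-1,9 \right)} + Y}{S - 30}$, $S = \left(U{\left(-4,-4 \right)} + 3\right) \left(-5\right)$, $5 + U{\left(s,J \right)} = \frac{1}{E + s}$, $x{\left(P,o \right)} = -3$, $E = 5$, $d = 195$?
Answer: $- \frac{296317}{25} \approx -11853.0$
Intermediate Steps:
$U{\left(s,J \right)} = -5 + \frac{1}{5 + s}$
$S = 5$ ($S = \left(\frac{-24 - -20}{5 - 4} + 3\right) \left(-5\right) = \left(\frac{-24 + 20}{1} + 3\right) \left(-5\right) = \left(1 \left(-4\right) + 3\right) \left(-5\right) = \left(-4 + 3\right) \left(-5\right) = \left(-1\right) \left(-5\right) = 5$)
$C{\left(Y \right)} = \frac{3}{25} - \frac{Y}{25}$ ($C{\left(Y \right)} = \frac{-3 + Y}{5 - 30} = \frac{-3 + Y}{-25} = \left(-3 + Y\right) \left(- \frac{1}{25}\right) = \frac{3}{25} - \frac{Y}{25}$)
$C{\left(d \right)} - 11845 = \left(\frac{3}{25} - \frac{39}{5}\right) - 11845 = - \frac{192}{25} - 11845 = - \frac{296317}{25}$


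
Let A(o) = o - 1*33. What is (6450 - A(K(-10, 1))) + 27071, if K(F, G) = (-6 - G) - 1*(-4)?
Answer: 33557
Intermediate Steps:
K(F, G) = -2 - G (K(F, G) = (-6 - G) + 4 = -2 - G)
A(o) = -33 + o (A(o) = o - 33 = -33 + o)
(6450 - A(K(-10, 1))) + 27071 = (6450 - (-33 + (-2 - 1*1))) + 27071 = (6450 - (-33 + (-2 - 1))) + 27071 = (6450 - (-33 - 3)) + 27071 = (6450 - 1*(-36)) + 27071 = (6450 + 36) + 27071 = 6486 + 27071 = 33557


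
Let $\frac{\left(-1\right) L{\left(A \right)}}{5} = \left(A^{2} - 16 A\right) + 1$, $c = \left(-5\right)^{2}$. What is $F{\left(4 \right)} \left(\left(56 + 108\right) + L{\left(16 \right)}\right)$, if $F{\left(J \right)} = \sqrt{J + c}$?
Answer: $159 \sqrt{29} \approx 856.24$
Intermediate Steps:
$c = 25$
$F{\left(J \right)} = \sqrt{25 + J}$ ($F{\left(J \right)} = \sqrt{J + 25} = \sqrt{25 + J}$)
$L{\left(A \right)} = -5 - 5 A^{2} + 80 A$ ($L{\left(A \right)} = - 5 \left(\left(A^{2} - 16 A\right) + 1\right) = - 5 \left(1 + A^{2} - 16 A\right) = -5 - 5 A^{2} + 80 A$)
$F{\left(4 \right)} \left(\left(56 + 108\right) + L{\left(16 \right)}\right) = \sqrt{25 + 4} \left(\left(56 + 108\right) - \left(-1275 + 1280\right)\right) = \sqrt{29} \left(164 - 5\right) = \sqrt{29} \cdot 159 = 159 \sqrt{29}$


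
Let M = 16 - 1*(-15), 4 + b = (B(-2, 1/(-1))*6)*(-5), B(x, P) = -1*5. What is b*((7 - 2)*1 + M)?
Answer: 5256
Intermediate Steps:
B(x, P) = -5
b = 146 (b = -4 - 5*6*(-5) = -4 - 30*(-5) = -4 + 150 = 146)
M = 31 (M = 16 + 15 = 31)
b*((7 - 2)*1 + M) = 146*((7 - 2)*1 + 31) = 146*(5*1 + 31) = 146*(5 + 31) = 146*36 = 5256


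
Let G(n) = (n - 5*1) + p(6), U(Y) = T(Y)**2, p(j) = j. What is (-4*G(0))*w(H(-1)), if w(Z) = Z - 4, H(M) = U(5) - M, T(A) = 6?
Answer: -132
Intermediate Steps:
U(Y) = 36 (U(Y) = 6**2 = 36)
H(M) = 36 - M
G(n) = 1 + n (G(n) = (n - 5*1) + 6 = (n - 5) + 6 = (-5 + n) + 6 = 1 + n)
w(Z) = -4 + Z
(-4*G(0))*w(H(-1)) = (-4*(1 + 0))*(-4 + (36 - 1*(-1))) = (-4*1)*(-4 + (36 + 1)) = -4*(-4 + 37) = -4*33 = -132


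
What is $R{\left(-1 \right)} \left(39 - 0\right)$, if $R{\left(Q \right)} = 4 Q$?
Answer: $-156$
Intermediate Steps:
$R{\left(-1 \right)} \left(39 - 0\right) = 4 \left(-1\right) \left(39 - 0\right) = - 4 \left(39 + 0\right) = \left(-4\right) 39 = -156$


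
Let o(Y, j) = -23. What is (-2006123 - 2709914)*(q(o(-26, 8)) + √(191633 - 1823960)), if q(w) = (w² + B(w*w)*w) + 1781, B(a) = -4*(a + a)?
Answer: -469934222902 - 4716037*I*√1632327 ≈ -4.6993e+11 - 6.0253e+9*I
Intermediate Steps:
B(a) = -8*a
q(w) = 1781 + w² - 8*w³ (q(w) = (w² + (-8*w*w)*w) + 1781 = (w² + (-8*w²)*w) + 1781 = (w² - 8*w³) + 1781 = 1781 + w² - 8*w³)
(-2006123 - 2709914)*(q(o(-26, 8)) + √(191633 - 1823960)) = (-2006123 - 2709914)*((1781 + (-23)² - 8*(-23)³) + √(191633 - 1823960)) = -4716037*((1781 + 529 - 8*(-12167)) + √(-1632327)) = -4716037*((1781 + 529 + 97336) + I*√1632327) = -4716037*(99646 + I*√1632327) = -469934222902 - 4716037*I*√1632327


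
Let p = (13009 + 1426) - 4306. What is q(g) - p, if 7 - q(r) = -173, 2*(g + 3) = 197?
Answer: -9949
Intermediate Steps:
g = 191/2 (g = -3 + (1/2)*197 = -3 + 197/2 = 191/2 ≈ 95.500)
q(r) = 180 (q(r) = 7 - 1*(-173) = 7 + 173 = 180)
p = 10129 (p = 14435 - 4306 = 10129)
q(g) - p = 180 - 1*10129 = 180 - 10129 = -9949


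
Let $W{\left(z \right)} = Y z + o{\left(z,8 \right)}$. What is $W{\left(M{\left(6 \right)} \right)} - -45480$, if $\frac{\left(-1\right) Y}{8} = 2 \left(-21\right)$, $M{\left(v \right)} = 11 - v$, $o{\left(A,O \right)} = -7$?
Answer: $47153$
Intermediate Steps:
$Y = 336$ ($Y = - 8 \cdot 2 \left(-21\right) = \left(-8\right) \left(-42\right) = 336$)
$W{\left(z \right)} = -7 + 336 z$ ($W{\left(z \right)} = 336 z - 7 = -7 + 336 z$)
$W{\left(M{\left(6 \right)} \right)} - -45480 = \left(-7 + 336 \left(11 - 6\right)\right) - -45480 = \left(-7 + 336 \left(11 - 6\right)\right) + 45480 = \left(-7 + 336 \cdot 5\right) + 45480 = \left(-7 + 1680\right) + 45480 = 1673 + 45480 = 47153$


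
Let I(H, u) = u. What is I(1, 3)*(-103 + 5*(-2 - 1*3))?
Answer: -384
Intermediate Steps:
I(1, 3)*(-103 + 5*(-2 - 1*3)) = 3*(-103 + 5*(-2 - 1*3)) = 3*(-103 + 5*(-2 - 3)) = 3*(-103 + 5*(-5)) = 3*(-103 - 25) = 3*(-128) = -384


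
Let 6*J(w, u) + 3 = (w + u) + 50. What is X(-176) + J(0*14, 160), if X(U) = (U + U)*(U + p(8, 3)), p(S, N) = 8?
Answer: 118341/2 ≈ 59171.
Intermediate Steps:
J(w, u) = 47/6 + u/6 + w/6 (J(w, u) = -½ + ((w + u) + 50)/6 = -½ + ((u + w) + 50)/6 = -½ + (50 + u + w)/6 = -½ + (25/3 + u/6 + w/6) = 47/6 + u/6 + w/6)
X(U) = 2*U*(8 + U) (X(U) = (U + U)*(U + 8) = (2*U)*(8 + U) = 2*U*(8 + U))
X(-176) + J(0*14, 160) = 2*(-176)*(8 - 176) + (47/6 + (⅙)*160 + (0*14)/6) = 2*(-176)*(-168) + (47/6 + 80/3 + (⅙)*0) = 59136 + (47/6 + 80/3 + 0) = 59136 + 69/2 = 118341/2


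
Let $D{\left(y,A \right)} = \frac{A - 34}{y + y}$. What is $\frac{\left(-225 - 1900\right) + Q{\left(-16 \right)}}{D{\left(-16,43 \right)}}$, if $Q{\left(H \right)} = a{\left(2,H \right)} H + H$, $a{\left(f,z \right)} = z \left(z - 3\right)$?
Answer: $\frac{74720}{3} \approx 24907.0$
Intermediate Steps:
$a{\left(f,z \right)} = z \left(-3 + z\right)$
$Q{\left(H \right)} = H + H^{2} \left(-3 + H\right)$ ($Q{\left(H \right)} = H \left(-3 + H\right) H + H = H^{2} \left(-3 + H\right) + H = H + H^{2} \left(-3 + H\right)$)
$D{\left(y,A \right)} = \frac{-34 + A}{2 y}$
$\frac{\left(-225 - 1900\right) + Q{\left(-16 \right)}}{D{\left(-16,43 \right)}} = \frac{\left(-225 - 1900\right) - 16 \left(1 - 16 \left(-3 - 16\right)\right)}{\frac{1}{2} \frac{1}{-16} \left(-34 + 43\right)} = \frac{-2125 - 16 \left(1 - -304\right)}{\frac{1}{2} \left(- \frac{1}{16}\right) 9} = \frac{-2125 - 16 \left(1 + 304\right)}{- \frac{9}{32}} = \left(-2125 - 4880\right) \left(- \frac{32}{9}\right) = \left(-7005\right) \left(- \frac{32}{9}\right) = \frac{74720}{3}$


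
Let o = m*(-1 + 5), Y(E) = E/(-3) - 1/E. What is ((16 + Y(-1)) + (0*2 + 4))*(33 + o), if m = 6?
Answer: 1216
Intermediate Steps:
Y(E) = -1/E - E/3 (Y(E) = E*(-1/3) - 1/E = -E/3 - 1/E = -1/E - E/3)
o = 24 (o = 6*(-1 + 5) = 6*4 = 24)
((16 + Y(-1)) + (0*2 + 4))*(33 + o) = ((16 + (-1/(-1) - 1/3*(-1))) + (0*2 + 4))*(33 + 24) = ((16 + (-1*(-1) + 1/3)) + (0 + 4))*57 = ((16 + (1 + 1/3)) + 4)*57 = ((16 + 4/3) + 4)*57 = (52/3 + 4)*57 = (64/3)*57 = 1216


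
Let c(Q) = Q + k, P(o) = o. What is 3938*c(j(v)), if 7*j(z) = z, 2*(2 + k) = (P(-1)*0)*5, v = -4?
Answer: -70884/7 ≈ -10126.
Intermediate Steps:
k = -2 (k = -2 + (-1*0*5)/2 = -2 + (0*5)/2 = -2 + (1/2)*0 = -2 + 0 = -2)
j(z) = z/7
c(Q) = -2 + Q (c(Q) = Q - 2 = -2 + Q)
3938*c(j(v)) = 3938*(-2 + (1/7)*(-4)) = 3938*(-2 - 4/7) = 3938*(-18/7) = -70884/7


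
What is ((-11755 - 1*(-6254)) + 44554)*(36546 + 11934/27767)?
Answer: 39630387513948/27767 ≈ 1.4272e+9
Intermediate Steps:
((-11755 - 1*(-6254)) + 44554)*(36546 + 11934/27767) = ((-11755 + 6254) + 44554)*(36546 + 11934*(1/27767)) = (-5501 + 44554)*(36546 + 11934/27767) = 39053*(1014784716/27767) = 39630387513948/27767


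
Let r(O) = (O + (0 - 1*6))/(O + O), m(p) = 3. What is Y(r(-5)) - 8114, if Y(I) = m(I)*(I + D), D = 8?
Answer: -80867/10 ≈ -8086.7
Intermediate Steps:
r(O) = (-6 + O)/(2*O) (r(O) = (O + (0 - 6))/((2*O)) = (O - 6)*(1/(2*O)) = (-6 + O)*(1/(2*O)) = (-6 + O)/(2*O))
Y(I) = 24 + 3*I (Y(I) = 3*(I + 8) = 3*(8 + I) = 24 + 3*I)
Y(r(-5)) - 8114 = (24 + 3*((½)*(-6 - 5)/(-5))) - 8114 = (24 + 3*((½)*(-⅕)*(-11))) - 8114 = (24 + 3*(11/10)) - 8114 = (24 + 33/10) - 8114 = 273/10 - 8114 = -80867/10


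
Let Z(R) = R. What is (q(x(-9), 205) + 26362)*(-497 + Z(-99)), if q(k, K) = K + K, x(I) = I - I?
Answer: -15956112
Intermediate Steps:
x(I) = 0
q(k, K) = 2*K
(q(x(-9), 205) + 26362)*(-497 + Z(-99)) = (2*205 + 26362)*(-497 - 99) = (410 + 26362)*(-596) = 26772*(-596) = -15956112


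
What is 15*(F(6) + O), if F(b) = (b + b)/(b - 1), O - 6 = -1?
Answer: 111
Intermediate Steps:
O = 5 (O = 6 - 1 = 5)
F(b) = 2*b/(-1 + b) (F(b) = (2*b)/(-1 + b) = 2*b/(-1 + b))
15*(F(6) + O) = 15*(2*6/(-1 + 6) + 5) = 15*(2*6/5 + 5) = 15*(2*6*(⅕) + 5) = 15*(12/5 + 5) = 15*(37/5) = 111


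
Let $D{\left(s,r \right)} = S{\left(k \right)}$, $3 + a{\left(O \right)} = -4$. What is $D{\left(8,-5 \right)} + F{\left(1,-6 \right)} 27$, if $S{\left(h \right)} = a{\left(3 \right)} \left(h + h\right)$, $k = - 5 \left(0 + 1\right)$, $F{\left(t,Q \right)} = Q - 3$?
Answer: $-173$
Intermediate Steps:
$a{\left(O \right)} = -7$ ($a{\left(O \right)} = -3 - 4 = -7$)
$F{\left(t,Q \right)} = -3 + Q$
$k = -5$ ($k = \left(-5\right) 1 = -5$)
$S{\left(h \right)} = - 14 h$ ($S{\left(h \right)} = - 7 \left(h + h\right) = - 7 \cdot 2 h = - 14 h$)
$D{\left(s,r \right)} = 70$ ($D{\left(s,r \right)} = \left(-14\right) \left(-5\right) = 70$)
$D{\left(8,-5 \right)} + F{\left(1,-6 \right)} 27 = 70 + \left(-3 - 6\right) 27 = 70 - 243 = -173$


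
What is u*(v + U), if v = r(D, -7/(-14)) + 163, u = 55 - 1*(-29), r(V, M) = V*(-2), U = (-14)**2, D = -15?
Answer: 32676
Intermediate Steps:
U = 196
r(V, M) = -2*V
u = 84 (u = 55 + 29 = 84)
v = 193 (v = -2*(-15) + 163 = 30 + 163 = 193)
u*(v + U) = 84*(193 + 196) = 84*389 = 32676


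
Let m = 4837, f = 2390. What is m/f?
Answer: 4837/2390 ≈ 2.0238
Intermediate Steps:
m/f = 4837/2390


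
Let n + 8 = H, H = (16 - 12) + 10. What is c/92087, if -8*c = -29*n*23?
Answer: 2001/368348 ≈ 0.0054324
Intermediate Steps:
H = 14 (H = 4 + 10 = 14)
n = 6 (n = -8 + 14 = 6)
c = 2001/4 (c = -(-29*6)*23/8 = -(-87)*23/4 = -⅛*(-4002) = 2001/4 ≈ 500.25)
c/92087 = (2001/4)/92087 = (2001/4)*(1/92087) = 2001/368348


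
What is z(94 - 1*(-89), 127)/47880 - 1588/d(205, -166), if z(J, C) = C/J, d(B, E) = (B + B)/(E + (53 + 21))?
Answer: 128009904791/359243640 ≈ 356.33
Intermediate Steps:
d(B, E) = 2*B/(74 + E) (d(B, E) = (2*B)/(E + 74) = (2*B)/(74 + E) = 2*B/(74 + E))
z(94 - 1*(-89), 127)/47880 - 1588/d(205, -166) = (127/(94 - 1*(-89)))/47880 - 1588/(2*205/(74 - 166)) = (127/(94 + 89))*(1/47880) - 1588/(2*205/(-92)) = (127/183)*(1/47880) - 1588/(2*205*(-1/92)) = (127*(1/183))*(1/47880) - 1588/(-205/46) = (127/183)*(1/47880) - 1588*(-46/205) = 127/8762040 + 73048/205 = 128009904791/359243640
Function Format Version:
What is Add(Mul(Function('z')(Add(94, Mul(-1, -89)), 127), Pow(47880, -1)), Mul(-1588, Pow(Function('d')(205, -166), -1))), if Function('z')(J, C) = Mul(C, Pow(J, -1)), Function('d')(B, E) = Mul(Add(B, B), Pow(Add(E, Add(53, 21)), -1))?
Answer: Rational(128009904791, 359243640) ≈ 356.33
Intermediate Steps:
Function('d')(B, E) = Mul(2, B, Pow(Add(74, E), -1)) (Function('d')(B, E) = Mul(Mul(2, B), Pow(Add(E, 74), -1)) = Mul(Mul(2, B), Pow(Add(74, E), -1)) = Mul(2, B, Pow(Add(74, E), -1)))
Add(Mul(Function('z')(Add(94, Mul(-1, -89)), 127), Pow(47880, -1)), Mul(-1588, Pow(Function('d')(205, -166), -1))) = Add(Mul(Mul(127, Pow(Add(94, Mul(-1, -89)), -1)), Pow(47880, -1)), Mul(-1588, Pow(Mul(2, 205, Pow(Add(74, -166), -1)), -1))) = Add(Mul(Mul(127, Pow(Add(94, 89), -1)), Rational(1, 47880)), Mul(-1588, Pow(Mul(2, 205, Pow(-92, -1)), -1))) = Add(Mul(Mul(127, Pow(183, -1)), Rational(1, 47880)), Mul(-1588, Pow(Mul(2, 205, Rational(-1, 92)), -1))) = Add(Mul(Mul(127, Rational(1, 183)), Rational(1, 47880)), Mul(-1588, Pow(Rational(-205, 46), -1))) = Add(Mul(Rational(127, 183), Rational(1, 47880)), Mul(-1588, Rational(-46, 205))) = Add(Rational(127, 8762040), Rational(73048, 205)) = Rational(128009904791, 359243640)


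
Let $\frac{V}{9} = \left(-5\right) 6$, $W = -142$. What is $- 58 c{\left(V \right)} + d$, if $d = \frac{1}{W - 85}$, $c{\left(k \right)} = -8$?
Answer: $\frac{105327}{227} \approx 464.0$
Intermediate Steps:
$V = -270$ ($V = 9 \left(\left(-5\right) 6\right) = 9 \left(-30\right) = -270$)
$d = - \frac{1}{227}$ ($d = \frac{1}{-142 - 85} = \frac{1}{-227} = - \frac{1}{227} \approx -0.0044053$)
$- 58 c{\left(V \right)} + d = \left(-58\right) \left(-8\right) - \frac{1}{227} = 464 - \frac{1}{227} = \frac{105327}{227}$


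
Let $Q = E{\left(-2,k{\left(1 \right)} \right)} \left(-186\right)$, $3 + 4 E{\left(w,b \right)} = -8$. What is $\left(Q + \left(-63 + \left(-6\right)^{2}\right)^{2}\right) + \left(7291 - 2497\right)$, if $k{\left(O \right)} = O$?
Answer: $\frac{12069}{2} \approx 6034.5$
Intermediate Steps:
$E{\left(w,b \right)} = - \frac{11}{4}$ ($E{\left(w,b \right)} = - \frac{3}{4} + \frac{1}{4} \left(-8\right) = - \frac{3}{4} - 2 = - \frac{11}{4}$)
$Q = \frac{1023}{2}$ ($Q = \left(- \frac{11}{4}\right) \left(-186\right) = \frac{1023}{2} \approx 511.5$)
$\left(Q + \left(-63 + \left(-6\right)^{2}\right)^{2}\right) + \left(7291 - 2497\right) = \left(\frac{1023}{2} + \left(-63 + \left(-6\right)^{2}\right)^{2}\right) + \left(7291 - 2497\right) = \left(\frac{1023}{2} + \left(-63 + 36\right)^{2}\right) + 4794 = \left(\frac{1023}{2} + \left(-27\right)^{2}\right) + 4794 = \left(\frac{1023}{2} + 729\right) + 4794 = \frac{2481}{2} + 4794 = \frac{12069}{2}$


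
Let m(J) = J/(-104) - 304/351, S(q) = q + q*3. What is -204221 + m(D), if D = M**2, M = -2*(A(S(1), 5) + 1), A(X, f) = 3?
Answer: -5514007/27 ≈ -2.0422e+5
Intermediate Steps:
S(q) = 4*q (S(q) = q + 3*q = 4*q)
M = -8 (M = -2*(3 + 1) = -2*4 = -8)
D = 64 (D = (-8)**2 = 64)
m(J) = -304/351 - J/104 (m(J) = J*(-1/104) - 304*1/351 = -J/104 - 304/351 = -304/351 - J/104)
-204221 + m(D) = -204221 + (-304/351 - 1/104*64) = -204221 + (-304/351 - 8/13) = -204221 - 40/27 = -5514007/27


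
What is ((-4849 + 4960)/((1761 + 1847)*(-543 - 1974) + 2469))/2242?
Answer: -37/6784939938 ≈ -5.4533e-9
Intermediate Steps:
((-4849 + 4960)/((1761 + 1847)*(-543 - 1974) + 2469))/2242 = (111/(3608*(-2517) + 2469))*(1/2242) = (111/(-9081336 + 2469))*(1/2242) = (111/(-9078867))*(1/2242) = (111*(-1/9078867))*(1/2242) = -37/3026289*1/2242 = -37/6784939938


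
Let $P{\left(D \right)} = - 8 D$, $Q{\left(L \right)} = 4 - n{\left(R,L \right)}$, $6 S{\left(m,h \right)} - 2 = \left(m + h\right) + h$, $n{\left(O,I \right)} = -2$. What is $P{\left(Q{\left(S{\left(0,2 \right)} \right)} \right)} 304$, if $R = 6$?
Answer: $-14592$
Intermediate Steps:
$S{\left(m,h \right)} = \frac{1}{3} + \frac{h}{3} + \frac{m}{6}$ ($S{\left(m,h \right)} = \frac{1}{3} + \frac{\left(m + h\right) + h}{6} = \frac{1}{3} + \frac{\left(h + m\right) + h}{6} = \frac{1}{3} + \frac{m + 2 h}{6} = \frac{1}{3} + \left(\frac{h}{3} + \frac{m}{6}\right) = \frac{1}{3} + \frac{h}{3} + \frac{m}{6}$)
$Q{\left(L \right)} = 6$ ($Q{\left(L \right)} = 4 - -2 = 4 + 2 = 6$)
$P{\left(Q{\left(S{\left(0,2 \right)} \right)} \right)} 304 = \left(-8\right) 6 \cdot 304 = \left(-48\right) 304 = -14592$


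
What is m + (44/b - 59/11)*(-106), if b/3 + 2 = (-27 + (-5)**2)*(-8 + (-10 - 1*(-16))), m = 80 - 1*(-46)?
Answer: -2732/33 ≈ -82.788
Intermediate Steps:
m = 126 (m = 80 + 46 = 126)
b = 6 (b = -6 + 3*((-27 + (-5)**2)*(-8 + (-10 - 1*(-16)))) = -6 + 3*((-27 + 25)*(-8 + (-10 + 16))) = -6 + 3*(-2*(-8 + 6)) = -6 + 3*(-2*(-2)) = -6 + 3*4 = -6 + 12 = 6)
m + (44/b - 59/11)*(-106) = 126 + (44/6 - 59/11)*(-106) = 126 + (44*(1/6) - 59*1/11)*(-106) = 126 + (22/3 - 59/11)*(-106) = 126 + (65/33)*(-106) = 126 - 6890/33 = -2732/33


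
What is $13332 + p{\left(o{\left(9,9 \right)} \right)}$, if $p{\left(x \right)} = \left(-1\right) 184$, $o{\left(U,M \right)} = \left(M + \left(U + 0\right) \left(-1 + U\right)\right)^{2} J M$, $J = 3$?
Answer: $13148$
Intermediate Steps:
$o{\left(U,M \right)} = 3 M \left(M + U \left(-1 + U\right)\right)^{2}$ ($o{\left(U,M \right)} = \left(M + \left(U + 0\right) \left(-1 + U\right)\right)^{2} \cdot 3 M = \left(M + U \left(-1 + U\right)\right)^{2} \cdot 3 M = 3 \left(M + U \left(-1 + U\right)\right)^{2} M = 3 M \left(M + U \left(-1 + U\right)\right)^{2}$)
$p{\left(x \right)} = -184$
$13332 + p{\left(o{\left(9,9 \right)} \right)} = 13332 - 184 = 13148$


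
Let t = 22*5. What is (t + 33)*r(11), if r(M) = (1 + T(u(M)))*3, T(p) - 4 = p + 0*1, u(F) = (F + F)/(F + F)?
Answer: 2574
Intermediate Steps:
u(F) = 1 (u(F) = (2*F)/((2*F)) = (2*F)*(1/(2*F)) = 1)
t = 110
T(p) = 4 + p (T(p) = 4 + (p + 0*1) = 4 + (p + 0) = 4 + p)
r(M) = 18 (r(M) = (1 + (4 + 1))*3 = (1 + 5)*3 = 6*3 = 18)
(t + 33)*r(11) = (110 + 33)*18 = 143*18 = 2574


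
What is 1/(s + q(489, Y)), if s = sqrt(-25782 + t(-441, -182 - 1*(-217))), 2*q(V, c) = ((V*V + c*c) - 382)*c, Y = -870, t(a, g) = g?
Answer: -433102965/187578178291816972 - I*sqrt(25747)/187578178291816972 ≈ -2.3089e-9 - 8.5542e-16*I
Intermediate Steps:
q(V, c) = c*(-382 + V**2 + c**2)/2 (q(V, c) = (((V*V + c*c) - 382)*c)/2 = (((V**2 + c**2) - 382)*c)/2 = ((-382 + V**2 + c**2)*c)/2 = (c*(-382 + V**2 + c**2))/2 = c*(-382 + V**2 + c**2)/2)
s = I*sqrt(25747) (s = sqrt(-25782 + (-182 - 1*(-217))) = sqrt(-25782 + (-182 + 217)) = sqrt(-25782 + 35) = sqrt(-25747) = I*sqrt(25747) ≈ 160.46*I)
1/(s + q(489, Y)) = 1/(I*sqrt(25747) + (1/2)*(-870)*(-382 + 489**2 + (-870)**2)) = 1/(I*sqrt(25747) + (1/2)*(-870)*(-382 + 239121 + 756900)) = 1/(I*sqrt(25747) + (1/2)*(-870)*995639) = 1/(I*sqrt(25747) - 433102965) = 1/(-433102965 + I*sqrt(25747))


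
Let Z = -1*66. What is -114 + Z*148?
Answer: -9882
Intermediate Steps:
Z = -66
-114 + Z*148 = -114 - 66*148 = -114 - 9768 = -9882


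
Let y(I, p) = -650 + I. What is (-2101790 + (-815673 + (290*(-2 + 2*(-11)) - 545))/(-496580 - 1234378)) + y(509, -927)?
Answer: -1819176728360/865479 ≈ -2.1019e+6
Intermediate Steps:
(-2101790 + (-815673 + (290*(-2 + 2*(-11)) - 545))/(-496580 - 1234378)) + y(509, -927) = (-2101790 + (-815673 + (290*(-2 + 2*(-11)) - 545))/(-496580 - 1234378)) + (-650 + 509) = (-2101790 + (-815673 + (290*(-2 - 22) - 545))/(-1730958)) - 141 = (-2101790 + (-815673 + (290*(-24) - 545))*(-1/1730958)) - 141 = (-2101790 + (-815673 + (-6960 - 545))*(-1/1730958)) - 141 = (-2101790 + (-815673 - 7505)*(-1/1730958)) - 141 = (-2101790 - 823178*(-1/1730958)) - 141 = (-2101790 + 411589/865479) - 141 = -1819054695821/865479 - 141 = -1819176728360/865479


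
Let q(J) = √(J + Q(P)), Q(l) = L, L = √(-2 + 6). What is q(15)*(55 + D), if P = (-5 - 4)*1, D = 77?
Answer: 132*√17 ≈ 544.25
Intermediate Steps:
P = -9 (P = -9*1 = -9)
L = 2 (L = √4 = 2)
Q(l) = 2
q(J) = √(2 + J) (q(J) = √(J + 2) = √(2 + J))
q(15)*(55 + D) = √(2 + 15)*(55 + 77) = √17*132 = 132*√17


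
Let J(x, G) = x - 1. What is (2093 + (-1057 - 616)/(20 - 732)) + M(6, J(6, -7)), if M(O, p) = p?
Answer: 1495449/712 ≈ 2100.4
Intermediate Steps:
J(x, G) = -1 + x
(2093 + (-1057 - 616)/(20 - 732)) + M(6, J(6, -7)) = (2093 + (-1057 - 616)/(20 - 732)) + (-1 + 6) = (2093 - 1673/(-712)) + 5 = (2093 - 1673*(-1/712)) + 5 = (2093 + 1673/712) + 5 = 1491889/712 + 5 = 1495449/712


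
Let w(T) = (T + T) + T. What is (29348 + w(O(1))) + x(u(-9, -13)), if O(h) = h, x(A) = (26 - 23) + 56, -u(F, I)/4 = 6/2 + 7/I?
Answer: 29410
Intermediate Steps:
u(F, I) = -12 - 28/I (u(F, I) = -4*(6/2 + 7/I) = -4*(6*(½) + 7/I) = -4*(3 + 7/I) = -12 - 28/I)
x(A) = 59 (x(A) = 3 + 56 = 59)
w(T) = 3*T (w(T) = 2*T + T = 3*T)
(29348 + w(O(1))) + x(u(-9, -13)) = (29348 + 3*1) + 59 = (29348 + 3) + 59 = 29351 + 59 = 29410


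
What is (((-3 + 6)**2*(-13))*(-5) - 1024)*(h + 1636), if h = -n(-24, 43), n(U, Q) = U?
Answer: -728740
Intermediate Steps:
h = 24 (h = -1*(-24) = 24)
(((-3 + 6)**2*(-13))*(-5) - 1024)*(h + 1636) = (((-3 + 6)**2*(-13))*(-5) - 1024)*(24 + 1636) = ((3**2*(-13))*(-5) - 1024)*1660 = ((9*(-13))*(-5) - 1024)*1660 = (-117*(-5) - 1024)*1660 = (585 - 1024)*1660 = -439*1660 = -728740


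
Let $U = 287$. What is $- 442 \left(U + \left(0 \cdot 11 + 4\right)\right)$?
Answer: $-128622$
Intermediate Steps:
$- 442 \left(U + \left(0 \cdot 11 + 4\right)\right) = - 442 \left(287 + \left(0 \cdot 11 + 4\right)\right) = - 442 \left(287 + \left(0 + 4\right)\right) = - 442 \left(287 + 4\right) = \left(-442\right) 291 = -128622$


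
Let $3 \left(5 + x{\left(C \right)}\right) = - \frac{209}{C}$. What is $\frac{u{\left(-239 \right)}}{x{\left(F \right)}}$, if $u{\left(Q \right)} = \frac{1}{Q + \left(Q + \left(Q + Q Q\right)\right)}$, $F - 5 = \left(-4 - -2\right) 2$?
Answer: $- \frac{3}{12634496} \approx -2.3745 \cdot 10^{-7}$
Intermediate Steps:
$F = 1$ ($F = 5 + \left(-4 - -2\right) 2 = 5 + \left(-4 + 2\right) 2 = 5 - 4 = 1$)
$x{\left(C \right)} = -5 - \frac{209}{3 C}$ ($x{\left(C \right)} = -5 + \frac{\left(-209\right) \frac{1}{C}}{3} = -5 - \frac{209}{3 C}$)
$u{\left(Q \right)} = \frac{1}{Q^{2} + 3 Q}$ ($u{\left(Q \right)} = \frac{1}{Q + \left(Q + \left(Q + Q^{2}\right)\right)} = \frac{1}{Q + \left(Q^{2} + 2 Q\right)} = \frac{1}{Q^{2} + 3 Q}$)
$\frac{u{\left(-239 \right)}}{x{\left(F \right)}} = \frac{\frac{1}{-239} \frac{1}{3 - 239}}{-5 - \frac{209}{3 \cdot 1}} = \frac{\left(- \frac{1}{239}\right) \frac{1}{-236}}{-5 - \frac{209}{3}} = \frac{\left(- \frac{1}{239}\right) \left(- \frac{1}{236}\right)}{-5 - \frac{209}{3}} = \frac{1}{56404 \left(- \frac{224}{3}\right)} = \frac{1}{56404} \left(- \frac{3}{224}\right) = - \frac{3}{12634496}$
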